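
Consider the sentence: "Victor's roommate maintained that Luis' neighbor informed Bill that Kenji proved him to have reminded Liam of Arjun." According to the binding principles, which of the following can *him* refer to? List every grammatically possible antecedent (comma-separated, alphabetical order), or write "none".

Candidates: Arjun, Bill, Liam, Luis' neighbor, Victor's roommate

*him* is a pronoun; Principle B requires it to be free in its binding domain — the clause headed by 'proved'.
— Arjun: second object of the clause headed by 'reminded'; is c-commanded by the pronoun; coreference would bind this R-expression — blocked (Principle C).
— Bill: object of the clause headed by 'informed'; c-commands the pronoun but lies outside its binding domain — allowed.
— Liam: object of the clause headed by 'reminded'; is c-commanded by the pronoun; coreference would bind this R-expression — blocked (Principle C).
— Luis' neighbor: subject of the clause headed by 'informed'; c-commands the pronoun but lies outside its binding domain — allowed.
— Victor's roommate: subject of the matrix clause; c-commands the pronoun but lies outside its binding domain — allowed.

Bill, Luis' neighbor, Victor's roommate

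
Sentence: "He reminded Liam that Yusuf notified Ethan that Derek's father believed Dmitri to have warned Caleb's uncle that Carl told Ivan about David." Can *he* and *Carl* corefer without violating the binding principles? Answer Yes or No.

No

*Carl* is an R-expression; Principle C requires it to be free (not bound by any c-commanding expression).
— he: subject of the matrix clause; the pronoun c-commands the R-expression — coreference blocked (Principle C).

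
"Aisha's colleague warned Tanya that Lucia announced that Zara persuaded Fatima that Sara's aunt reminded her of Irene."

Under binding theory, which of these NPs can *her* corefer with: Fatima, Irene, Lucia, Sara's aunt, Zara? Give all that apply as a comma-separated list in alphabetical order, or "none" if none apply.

*her* is a pronoun; Principle B requires it to be free in its binding domain — the clause headed by 'reminded'.
— Fatima: object of the clause headed by 'persuaded'; c-commands the pronoun but lies outside its binding domain — allowed.
— Irene: second object of the clause headed by 'reminded'; is c-commanded by the pronoun; coreference would bind this R-expression — blocked (Principle C).
— Lucia: subject of the clause headed by 'announced'; c-commands the pronoun but lies outside its binding domain — allowed.
— Sara's aunt: subject of the clause headed by 'reminded'; c-commands the pronoun within its binding domain — blocked (Principle B).
— Zara: subject of the clause headed by 'persuaded'; c-commands the pronoun but lies outside its binding domain — allowed.

Fatima, Lucia, Zara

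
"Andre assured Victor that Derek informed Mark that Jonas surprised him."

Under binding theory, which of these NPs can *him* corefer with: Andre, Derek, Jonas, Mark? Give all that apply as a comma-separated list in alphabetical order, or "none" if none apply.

*him* is a pronoun; Principle B requires it to be free in its binding domain — the clause headed by 'surprised'.
— Andre: subject of the matrix clause; c-commands the pronoun but lies outside its binding domain — allowed.
— Derek: subject of the clause headed by 'informed'; c-commands the pronoun but lies outside its binding domain — allowed.
— Jonas: subject of the clause headed by 'surprised'; c-commands the pronoun within its binding domain — blocked (Principle B).
— Mark: object of the clause headed by 'informed'; c-commands the pronoun but lies outside its binding domain — allowed.

Andre, Derek, Mark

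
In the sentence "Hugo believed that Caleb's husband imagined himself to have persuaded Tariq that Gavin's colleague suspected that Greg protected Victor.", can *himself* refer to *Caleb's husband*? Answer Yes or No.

*himself* is a reflexive; Principle A requires it to be bound within its binding domain — the clause headed by 'imagined'.
— Caleb's husband: subject of the clause headed by 'imagined'; c-commands the reflexive within its binding domain — allowed (Principle A).

Yes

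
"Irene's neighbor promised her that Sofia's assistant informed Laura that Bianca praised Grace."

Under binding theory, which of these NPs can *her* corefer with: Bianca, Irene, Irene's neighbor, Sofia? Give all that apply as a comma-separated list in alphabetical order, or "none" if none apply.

*her* is a pronoun; Principle B requires it to be free in its binding domain — the matrix clause.
— Bianca: subject of the clause headed by 'praised'; is c-commanded by the pronoun; coreference would bind this R-expression — blocked (Principle C).
— Irene: possessor inside the subject DP of the matrix clause; does not c-command the pronoun — Principle B does not apply; allowed.
— Irene's neighbor: subject of the matrix clause; c-commands the pronoun within its binding domain — blocked (Principle B).
— Sofia: possessor inside the subject DP of the clause headed by 'informed'; is c-commanded by the pronoun; coreference would bind this R-expression — blocked (Principle C).

Irene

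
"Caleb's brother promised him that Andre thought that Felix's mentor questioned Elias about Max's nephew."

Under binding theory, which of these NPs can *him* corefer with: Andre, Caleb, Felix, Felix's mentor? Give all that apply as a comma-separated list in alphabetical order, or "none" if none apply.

*him* is a pronoun; Principle B requires it to be free in its binding domain — the matrix clause.
— Andre: subject of the clause headed by 'thought'; is c-commanded by the pronoun; coreference would bind this R-expression — blocked (Principle C).
— Caleb: possessor inside the subject DP of the matrix clause; does not c-command the pronoun — Principle B does not apply; allowed.
— Felix: possessor inside the subject DP of the clause headed by 'questioned'; is c-commanded by the pronoun; coreference would bind this R-expression — blocked (Principle C).
— Felix's mentor: subject of the clause headed by 'questioned'; is c-commanded by the pronoun; coreference would bind this R-expression — blocked (Principle C).

Caleb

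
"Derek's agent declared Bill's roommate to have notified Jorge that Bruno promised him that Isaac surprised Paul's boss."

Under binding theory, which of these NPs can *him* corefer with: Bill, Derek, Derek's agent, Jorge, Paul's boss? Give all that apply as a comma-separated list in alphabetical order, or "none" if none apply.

*him* is a pronoun; Principle B requires it to be free in its binding domain — the clause headed by 'promised'.
— Bill: possessor inside the subject DP of the clause headed by 'notified'; does not c-command the pronoun — Principle B does not apply; allowed.
— Derek: possessor inside the subject DP of the matrix clause; does not c-command the pronoun — Principle B does not apply; allowed.
— Derek's agent: subject of the matrix clause; c-commands the pronoun but lies outside its binding domain — allowed.
— Jorge: object of the clause headed by 'notified'; c-commands the pronoun but lies outside its binding domain — allowed.
— Paul's boss: object of the clause headed by 'surprised'; is c-commanded by the pronoun; coreference would bind this R-expression — blocked (Principle C).

Bill, Derek, Derek's agent, Jorge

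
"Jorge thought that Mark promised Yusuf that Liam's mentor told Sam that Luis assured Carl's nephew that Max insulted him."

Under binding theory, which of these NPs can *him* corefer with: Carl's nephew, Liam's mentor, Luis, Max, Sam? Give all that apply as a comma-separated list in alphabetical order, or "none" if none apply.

*him* is a pronoun; Principle B requires it to be free in its binding domain — the clause headed by 'insulted'.
— Carl's nephew: object of the clause headed by 'assured'; c-commands the pronoun but lies outside its binding domain — allowed.
— Liam's mentor: subject of the clause headed by 'told'; c-commands the pronoun but lies outside its binding domain — allowed.
— Luis: subject of the clause headed by 'assured'; c-commands the pronoun but lies outside its binding domain — allowed.
— Max: subject of the clause headed by 'insulted'; c-commands the pronoun within its binding domain — blocked (Principle B).
— Sam: object of the clause headed by 'told'; c-commands the pronoun but lies outside its binding domain — allowed.

Carl's nephew, Liam's mentor, Luis, Sam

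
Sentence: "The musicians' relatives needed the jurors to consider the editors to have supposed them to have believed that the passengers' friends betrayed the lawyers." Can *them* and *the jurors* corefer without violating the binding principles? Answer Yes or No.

Yes

*the jurors* is an R-expression; Principle C requires it to be free (not bound by any c-commanding expression).
— them: subject of the clause headed by 'believed'; the pronoun does not c-command the R-expression — coreference allowed.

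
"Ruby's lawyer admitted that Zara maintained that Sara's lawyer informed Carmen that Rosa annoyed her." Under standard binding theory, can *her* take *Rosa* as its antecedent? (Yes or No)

*her* is a pronoun; Principle B requires it to be free in its binding domain — the clause headed by 'annoyed'.
— Rosa: subject of the clause headed by 'annoyed'; c-commands the pronoun within its binding domain — blocked (Principle B).

No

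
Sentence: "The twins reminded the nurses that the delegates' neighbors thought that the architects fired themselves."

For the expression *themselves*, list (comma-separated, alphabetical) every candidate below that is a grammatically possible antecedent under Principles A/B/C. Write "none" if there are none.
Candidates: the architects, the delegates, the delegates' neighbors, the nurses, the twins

*themselves* is a reflexive; Principle A requires it to be bound within its binding domain — the clause headed by 'fired'.
— the architects: subject of the clause headed by 'fired'; c-commands the reflexive within its binding domain — allowed (Principle A).
— the delegates: possessor inside the subject DP of the clause headed by 'thought'; does not c-command the reflexive — cannot bind it (Principle A).
— the delegates' neighbors: subject of the clause headed by 'thought'; c-commands the reflexive but lies outside its binding domain — cannot bind it (Principle A).
— the nurses: object of the matrix clause; c-commands the reflexive but lies outside its binding domain — cannot bind it (Principle A).
— the twins: subject of the matrix clause; c-commands the reflexive but lies outside its binding domain — cannot bind it (Principle A).

the architects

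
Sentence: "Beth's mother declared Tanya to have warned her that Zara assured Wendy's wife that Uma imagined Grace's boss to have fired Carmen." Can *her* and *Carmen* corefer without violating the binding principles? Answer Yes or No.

No

*Carmen* is an R-expression; Principle C requires it to be free (not bound by any c-commanding expression).
— her: object of the clause headed by 'warned'; the pronoun c-commands the R-expression — coreference blocked (Principle C).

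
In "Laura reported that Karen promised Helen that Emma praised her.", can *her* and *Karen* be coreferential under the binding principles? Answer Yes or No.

Yes

*Karen* is an R-expression; Principle C requires it to be free (not bound by any c-commanding expression).
— her: object of the clause headed by 'praised'; the pronoun does not c-command the R-expression — coreference allowed.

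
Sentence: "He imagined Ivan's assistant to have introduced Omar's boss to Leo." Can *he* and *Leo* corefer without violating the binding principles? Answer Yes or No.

*Leo* is an R-expression; Principle C requires it to be free (not bound by any c-commanding expression).
— he: subject of the matrix clause; the pronoun c-commands the R-expression — coreference blocked (Principle C).

No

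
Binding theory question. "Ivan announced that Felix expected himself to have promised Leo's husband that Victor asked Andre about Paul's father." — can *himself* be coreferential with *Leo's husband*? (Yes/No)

No

*himself* is a reflexive; Principle A requires it to be bound within its binding domain — the clause headed by 'expected'.
— Leo's husband: object of the clause headed by 'promised'; does not c-command the reflexive — cannot bind it (Principle A).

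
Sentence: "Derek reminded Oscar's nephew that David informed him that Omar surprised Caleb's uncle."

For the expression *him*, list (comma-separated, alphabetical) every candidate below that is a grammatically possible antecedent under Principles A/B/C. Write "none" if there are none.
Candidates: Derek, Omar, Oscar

Derek, Oscar

*him* is a pronoun; Principle B requires it to be free in its binding domain — the clause headed by 'informed'.
— Derek: subject of the matrix clause; c-commands the pronoun but lies outside its binding domain — allowed.
— Omar: subject of the clause headed by 'surprised'; is c-commanded by the pronoun; coreference would bind this R-expression — blocked (Principle C).
— Oscar: possessor inside the object DP of the matrix clause; does not c-command the pronoun — Principle B does not apply; allowed.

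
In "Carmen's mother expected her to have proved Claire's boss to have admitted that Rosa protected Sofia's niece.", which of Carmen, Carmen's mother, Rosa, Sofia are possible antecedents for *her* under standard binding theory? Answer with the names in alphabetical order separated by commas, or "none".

Carmen

*her* is a pronoun; Principle B requires it to be free in its binding domain — the matrix clause.
— Carmen: possessor inside the subject DP of the matrix clause; does not c-command the pronoun — Principle B does not apply; allowed.
— Carmen's mother: subject of the matrix clause; c-commands the pronoun within its binding domain — blocked (Principle B).
— Rosa: subject of the clause headed by 'protected'; is c-commanded by the pronoun; coreference would bind this R-expression — blocked (Principle C).
— Sofia: possessor inside the object DP of the clause headed by 'protected'; is c-commanded by the pronoun; coreference would bind this R-expression — blocked (Principle C).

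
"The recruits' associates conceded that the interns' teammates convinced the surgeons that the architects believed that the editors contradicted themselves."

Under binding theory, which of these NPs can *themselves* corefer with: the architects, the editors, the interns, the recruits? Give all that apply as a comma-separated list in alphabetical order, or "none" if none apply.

the editors

*themselves* is a reflexive; Principle A requires it to be bound within its binding domain — the clause headed by 'contradicted'.
— the architects: subject of the clause headed by 'believed'; c-commands the reflexive but lies outside its binding domain — cannot bind it (Principle A).
— the editors: subject of the clause headed by 'contradicted'; c-commands the reflexive within its binding domain — allowed (Principle A).
— the interns: possessor inside the subject DP of the clause headed by 'convinced'; does not c-command the reflexive — cannot bind it (Principle A).
— the recruits: possessor inside the subject DP of the matrix clause; does not c-command the reflexive — cannot bind it (Principle A).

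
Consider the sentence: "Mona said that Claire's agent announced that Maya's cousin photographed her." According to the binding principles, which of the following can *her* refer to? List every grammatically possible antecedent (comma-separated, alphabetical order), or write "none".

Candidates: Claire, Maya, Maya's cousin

Claire, Maya

*her* is a pronoun; Principle B requires it to be free in its binding domain — the clause headed by 'photographed'.
— Claire: possessor inside the subject DP of the clause headed by 'announced'; does not c-command the pronoun — Principle B does not apply; allowed.
— Maya: possessor inside the subject DP of the clause headed by 'photographed'; does not c-command the pronoun — Principle B does not apply; allowed.
— Maya's cousin: subject of the clause headed by 'photographed'; c-commands the pronoun within its binding domain — blocked (Principle B).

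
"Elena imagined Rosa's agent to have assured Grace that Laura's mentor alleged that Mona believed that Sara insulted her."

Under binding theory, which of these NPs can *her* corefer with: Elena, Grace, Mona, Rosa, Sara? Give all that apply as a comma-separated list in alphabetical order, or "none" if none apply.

*her* is a pronoun; Principle B requires it to be free in its binding domain — the clause headed by 'insulted'.
— Elena: subject of the matrix clause; c-commands the pronoun but lies outside its binding domain — allowed.
— Grace: object of the clause headed by 'assured'; c-commands the pronoun but lies outside its binding domain — allowed.
— Mona: subject of the clause headed by 'believed'; c-commands the pronoun but lies outside its binding domain — allowed.
— Rosa: possessor inside the subject DP of the clause headed by 'assured'; does not c-command the pronoun — Principle B does not apply; allowed.
— Sara: subject of the clause headed by 'insulted'; c-commands the pronoun within its binding domain — blocked (Principle B).

Elena, Grace, Mona, Rosa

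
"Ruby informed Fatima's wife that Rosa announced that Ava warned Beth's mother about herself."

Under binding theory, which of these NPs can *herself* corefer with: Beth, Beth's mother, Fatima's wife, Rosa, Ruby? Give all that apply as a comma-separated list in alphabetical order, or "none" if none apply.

*herself* is a reflexive; Principle A requires it to be bound within its binding domain — the clause headed by 'warned'.
— Beth: possessor inside the object DP of the clause headed by 'warned'; does not c-command the reflexive — cannot bind it (Principle A).
— Beth's mother: object of the clause headed by 'warned'; c-commands the reflexive within its binding domain — allowed (Principle A).
— Fatima's wife: object of the matrix clause; c-commands the reflexive but lies outside its binding domain — cannot bind it (Principle A).
— Rosa: subject of the clause headed by 'announced'; c-commands the reflexive but lies outside its binding domain — cannot bind it (Principle A).
— Ruby: subject of the matrix clause; c-commands the reflexive but lies outside its binding domain — cannot bind it (Principle A).

Beth's mother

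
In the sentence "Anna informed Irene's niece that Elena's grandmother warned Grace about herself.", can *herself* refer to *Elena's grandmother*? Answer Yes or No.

*herself* is a reflexive; Principle A requires it to be bound within its binding domain — the clause headed by 'warned'.
— Elena's grandmother: subject of the clause headed by 'warned'; c-commands the reflexive within its binding domain — allowed (Principle A).

Yes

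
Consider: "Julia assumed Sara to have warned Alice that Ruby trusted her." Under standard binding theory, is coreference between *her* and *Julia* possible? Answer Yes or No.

Yes

*Julia* is an R-expression; Principle C requires it to be free (not bound by any c-commanding expression).
— her: object of the clause headed by 'trusted'; the pronoun does not c-command the R-expression — coreference allowed.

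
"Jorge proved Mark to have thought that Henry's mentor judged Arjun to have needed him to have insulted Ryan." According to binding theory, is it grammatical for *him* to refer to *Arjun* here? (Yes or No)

*Arjun* is an R-expression; Principle C requires it to be free (not bound by any c-commanding expression).
— him: subject of the clause headed by 'insulted'; the R-expression locally c-commands the pronoun — coreference blocked (Principle B on the pronoun).

No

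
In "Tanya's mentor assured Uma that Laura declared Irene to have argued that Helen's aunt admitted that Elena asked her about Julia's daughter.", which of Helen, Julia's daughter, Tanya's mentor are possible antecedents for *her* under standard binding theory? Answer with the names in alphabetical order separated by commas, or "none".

Helen, Tanya's mentor

*her* is a pronoun; Principle B requires it to be free in its binding domain — the clause headed by 'asked'.
— Helen: possessor inside the subject DP of the clause headed by 'admitted'; does not c-command the pronoun — Principle B does not apply; allowed.
— Julia's daughter: second object of the clause headed by 'asked'; is c-commanded by the pronoun; coreference would bind this R-expression — blocked (Principle C).
— Tanya's mentor: subject of the matrix clause; c-commands the pronoun but lies outside its binding domain — allowed.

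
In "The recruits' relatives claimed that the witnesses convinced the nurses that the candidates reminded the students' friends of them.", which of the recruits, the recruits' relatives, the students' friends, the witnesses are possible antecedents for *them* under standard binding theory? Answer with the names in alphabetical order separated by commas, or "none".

the recruits, the recruits' relatives, the witnesses

*them* is a pronoun; Principle B requires it to be free in its binding domain — the clause headed by 'reminded'.
— the recruits: possessor inside the subject DP of the matrix clause; does not c-command the pronoun — Principle B does not apply; allowed.
— the recruits' relatives: subject of the matrix clause; c-commands the pronoun but lies outside its binding domain — allowed.
— the students' friends: object of the clause headed by 'reminded'; c-commands the pronoun within its binding domain — blocked (Principle B).
— the witnesses: subject of the clause headed by 'convinced'; c-commands the pronoun but lies outside its binding domain — allowed.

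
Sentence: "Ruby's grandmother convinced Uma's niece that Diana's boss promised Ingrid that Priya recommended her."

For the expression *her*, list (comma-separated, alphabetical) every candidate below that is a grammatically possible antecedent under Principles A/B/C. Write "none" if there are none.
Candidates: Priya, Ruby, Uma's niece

*her* is a pronoun; Principle B requires it to be free in its binding domain — the clause headed by 'recommended'.
— Priya: subject of the clause headed by 'recommended'; c-commands the pronoun within its binding domain — blocked (Principle B).
— Ruby: possessor inside the subject DP of the matrix clause; does not c-command the pronoun — Principle B does not apply; allowed.
— Uma's niece: object of the matrix clause; c-commands the pronoun but lies outside its binding domain — allowed.

Ruby, Uma's niece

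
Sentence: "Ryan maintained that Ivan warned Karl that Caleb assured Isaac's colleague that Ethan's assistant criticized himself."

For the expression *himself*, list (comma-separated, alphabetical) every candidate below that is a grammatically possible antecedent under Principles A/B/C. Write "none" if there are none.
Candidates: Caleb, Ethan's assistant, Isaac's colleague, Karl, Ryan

Ethan's assistant

*himself* is a reflexive; Principle A requires it to be bound within its binding domain — the clause headed by 'criticized'.
— Caleb: subject of the clause headed by 'assured'; c-commands the reflexive but lies outside its binding domain — cannot bind it (Principle A).
— Ethan's assistant: subject of the clause headed by 'criticized'; c-commands the reflexive within its binding domain — allowed (Principle A).
— Isaac's colleague: object of the clause headed by 'assured'; c-commands the reflexive but lies outside its binding domain — cannot bind it (Principle A).
— Karl: object of the clause headed by 'warned'; c-commands the reflexive but lies outside its binding domain — cannot bind it (Principle A).
— Ryan: subject of the matrix clause; c-commands the reflexive but lies outside its binding domain — cannot bind it (Principle A).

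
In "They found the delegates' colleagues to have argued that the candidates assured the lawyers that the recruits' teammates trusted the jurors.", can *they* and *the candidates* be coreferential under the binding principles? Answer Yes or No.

*the candidates* is an R-expression; Principle C requires it to be free (not bound by any c-commanding expression).
— they: subject of the matrix clause; the pronoun c-commands the R-expression — coreference blocked (Principle C).

No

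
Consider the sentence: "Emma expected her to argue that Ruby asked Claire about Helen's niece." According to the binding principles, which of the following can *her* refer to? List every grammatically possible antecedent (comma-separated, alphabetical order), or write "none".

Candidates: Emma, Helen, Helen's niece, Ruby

*her* is a pronoun; Principle B requires it to be free in its binding domain — the matrix clause.
— Emma: subject of the matrix clause; c-commands the pronoun within its binding domain — blocked (Principle B).
— Helen: possessor inside the second object DP of the clause headed by 'asked'; is c-commanded by the pronoun; coreference would bind this R-expression — blocked (Principle C).
— Helen's niece: second object of the clause headed by 'asked'; is c-commanded by the pronoun; coreference would bind this R-expression — blocked (Principle C).
— Ruby: subject of the clause headed by 'asked'; is c-commanded by the pronoun; coreference would bind this R-expression — blocked (Principle C).

none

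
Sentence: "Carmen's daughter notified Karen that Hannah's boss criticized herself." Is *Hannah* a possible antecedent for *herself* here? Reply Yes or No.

*herself* is a reflexive; Principle A requires it to be bound within its binding domain — the clause headed by 'criticized'.
— Hannah: possessor inside the subject DP of the clause headed by 'criticized'; does not c-command the reflexive — cannot bind it (Principle A).

No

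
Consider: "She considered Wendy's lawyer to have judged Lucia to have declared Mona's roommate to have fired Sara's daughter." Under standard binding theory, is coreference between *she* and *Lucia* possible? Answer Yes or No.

No

*Lucia* is an R-expression; Principle C requires it to be free (not bound by any c-commanding expression).
— she: subject of the matrix clause; the pronoun c-commands the R-expression — coreference blocked (Principle C).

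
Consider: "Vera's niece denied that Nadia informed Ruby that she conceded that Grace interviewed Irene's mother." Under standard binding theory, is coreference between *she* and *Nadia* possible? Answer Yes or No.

*Nadia* is an R-expression; Principle C requires it to be free (not bound by any c-commanding expression).
— she: subject of the clause headed by 'conceded'; the pronoun does not c-command the R-expression — coreference allowed.

Yes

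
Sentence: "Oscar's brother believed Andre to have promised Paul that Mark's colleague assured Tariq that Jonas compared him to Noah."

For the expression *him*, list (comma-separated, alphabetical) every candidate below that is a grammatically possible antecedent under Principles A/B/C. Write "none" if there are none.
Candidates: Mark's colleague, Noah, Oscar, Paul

Mark's colleague, Oscar, Paul

*him* is a pronoun; Principle B requires it to be free in its binding domain — the clause headed by 'compared'.
— Mark's colleague: subject of the clause headed by 'assured'; c-commands the pronoun but lies outside its binding domain — allowed.
— Noah: second object of the clause headed by 'compared'; is c-commanded by the pronoun; coreference would bind this R-expression — blocked (Principle C).
— Oscar: possessor inside the subject DP of the matrix clause; does not c-command the pronoun — Principle B does not apply; allowed.
— Paul: object of the clause headed by 'promised'; c-commands the pronoun but lies outside its binding domain — allowed.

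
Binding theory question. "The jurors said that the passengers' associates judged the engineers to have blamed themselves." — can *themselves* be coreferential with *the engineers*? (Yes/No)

*themselves* is a reflexive; Principle A requires it to be bound within its binding domain — the clause headed by 'blamed'.
— the engineers: subject of the clause headed by 'blamed'; c-commands the reflexive within its binding domain — allowed (Principle A).

Yes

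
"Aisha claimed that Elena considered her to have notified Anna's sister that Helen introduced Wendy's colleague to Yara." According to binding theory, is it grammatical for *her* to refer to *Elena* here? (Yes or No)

No

*Elena* is an R-expression; Principle C requires it to be free (not bound by any c-commanding expression).
— her: subject of the clause headed by 'notified'; the R-expression locally c-commands the pronoun — coreference blocked (Principle B on the pronoun).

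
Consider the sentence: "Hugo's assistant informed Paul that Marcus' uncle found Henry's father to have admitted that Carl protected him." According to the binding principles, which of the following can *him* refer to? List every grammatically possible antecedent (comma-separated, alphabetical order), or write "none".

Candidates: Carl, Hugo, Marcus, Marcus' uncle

*him* is a pronoun; Principle B requires it to be free in its binding domain — the clause headed by 'protected'.
— Carl: subject of the clause headed by 'protected'; c-commands the pronoun within its binding domain — blocked (Principle B).
— Hugo: possessor inside the subject DP of the matrix clause; does not c-command the pronoun — Principle B does not apply; allowed.
— Marcus: possessor inside the subject DP of the clause headed by 'found'; does not c-command the pronoun — Principle B does not apply; allowed.
— Marcus' uncle: subject of the clause headed by 'found'; c-commands the pronoun but lies outside its binding domain — allowed.

Hugo, Marcus, Marcus' uncle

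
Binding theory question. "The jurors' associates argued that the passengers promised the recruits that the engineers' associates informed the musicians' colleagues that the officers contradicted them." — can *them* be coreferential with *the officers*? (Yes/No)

*them* is a pronoun; Principle B requires it to be free in its binding domain — the clause headed by 'contradicted'.
— the officers: subject of the clause headed by 'contradicted'; c-commands the pronoun within its binding domain — blocked (Principle B).

No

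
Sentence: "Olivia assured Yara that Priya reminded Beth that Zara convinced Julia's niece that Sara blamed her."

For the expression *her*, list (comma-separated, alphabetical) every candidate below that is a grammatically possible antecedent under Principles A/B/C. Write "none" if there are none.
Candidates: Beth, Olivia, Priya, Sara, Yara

*her* is a pronoun; Principle B requires it to be free in its binding domain — the clause headed by 'blamed'.
— Beth: object of the clause headed by 'reminded'; c-commands the pronoun but lies outside its binding domain — allowed.
— Olivia: subject of the matrix clause; c-commands the pronoun but lies outside its binding domain — allowed.
— Priya: subject of the clause headed by 'reminded'; c-commands the pronoun but lies outside its binding domain — allowed.
— Sara: subject of the clause headed by 'blamed'; c-commands the pronoun within its binding domain — blocked (Principle B).
— Yara: object of the matrix clause; c-commands the pronoun but lies outside its binding domain — allowed.

Beth, Olivia, Priya, Yara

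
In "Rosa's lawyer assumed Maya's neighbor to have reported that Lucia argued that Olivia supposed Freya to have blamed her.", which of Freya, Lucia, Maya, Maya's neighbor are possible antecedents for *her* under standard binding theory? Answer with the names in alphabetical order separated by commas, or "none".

Lucia, Maya, Maya's neighbor

*her* is a pronoun; Principle B requires it to be free in its binding domain — the clause headed by 'blamed'.
— Freya: subject of the clause headed by 'blamed'; c-commands the pronoun within its binding domain — blocked (Principle B).
— Lucia: subject of the clause headed by 'argued'; c-commands the pronoun but lies outside its binding domain — allowed.
— Maya: possessor inside the subject DP of the clause headed by 'reported'; does not c-command the pronoun — Principle B does not apply; allowed.
— Maya's neighbor: subject of the clause headed by 'reported'; c-commands the pronoun but lies outside its binding domain — allowed.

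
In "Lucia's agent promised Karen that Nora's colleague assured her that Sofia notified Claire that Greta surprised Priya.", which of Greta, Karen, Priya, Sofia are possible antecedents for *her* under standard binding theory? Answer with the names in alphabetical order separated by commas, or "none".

Karen

*her* is a pronoun; Principle B requires it to be free in its binding domain — the clause headed by 'assured'.
— Greta: subject of the clause headed by 'surprised'; is c-commanded by the pronoun; coreference would bind this R-expression — blocked (Principle C).
— Karen: object of the matrix clause; c-commands the pronoun but lies outside its binding domain — allowed.
— Priya: object of the clause headed by 'surprised'; is c-commanded by the pronoun; coreference would bind this R-expression — blocked (Principle C).
— Sofia: subject of the clause headed by 'notified'; is c-commanded by the pronoun; coreference would bind this R-expression — blocked (Principle C).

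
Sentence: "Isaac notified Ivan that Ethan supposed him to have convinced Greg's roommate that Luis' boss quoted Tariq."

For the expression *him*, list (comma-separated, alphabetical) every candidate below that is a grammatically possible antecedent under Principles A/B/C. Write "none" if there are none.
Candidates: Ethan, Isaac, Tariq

Isaac

*him* is a pronoun; Principle B requires it to be free in its binding domain — the clause headed by 'supposed'.
— Ethan: subject of the clause headed by 'supposed'; c-commands the pronoun within its binding domain — blocked (Principle B).
— Isaac: subject of the matrix clause; c-commands the pronoun but lies outside its binding domain — allowed.
— Tariq: object of the clause headed by 'quoted'; is c-commanded by the pronoun; coreference would bind this R-expression — blocked (Principle C).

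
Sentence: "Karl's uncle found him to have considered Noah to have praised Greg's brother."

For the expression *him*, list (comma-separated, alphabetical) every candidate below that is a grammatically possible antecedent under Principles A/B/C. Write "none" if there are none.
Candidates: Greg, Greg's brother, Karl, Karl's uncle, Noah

Karl

*him* is a pronoun; Principle B requires it to be free in its binding domain — the matrix clause.
— Greg: possessor inside the object DP of the clause headed by 'praised'; is c-commanded by the pronoun; coreference would bind this R-expression — blocked (Principle C).
— Greg's brother: object of the clause headed by 'praised'; is c-commanded by the pronoun; coreference would bind this R-expression — blocked (Principle C).
— Karl: possessor inside the subject DP of the matrix clause; does not c-command the pronoun — Principle B does not apply; allowed.
— Karl's uncle: subject of the matrix clause; c-commands the pronoun within its binding domain — blocked (Principle B).
— Noah: subject of the clause headed by 'praised'; is c-commanded by the pronoun; coreference would bind this R-expression — blocked (Principle C).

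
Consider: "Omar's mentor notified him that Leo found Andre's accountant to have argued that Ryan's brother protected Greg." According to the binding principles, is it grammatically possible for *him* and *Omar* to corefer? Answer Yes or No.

*him* is a pronoun; Principle B requires it to be free in its binding domain — the matrix clause.
— Omar: possessor inside the subject DP of the matrix clause; does not c-command the pronoun — Principle B does not apply; allowed.

Yes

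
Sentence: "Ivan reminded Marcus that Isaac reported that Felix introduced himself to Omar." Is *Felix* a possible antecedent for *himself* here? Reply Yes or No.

Yes

*himself* is a reflexive; Principle A requires it to be bound within its binding domain — the clause headed by 'introduced'.
— Felix: subject of the clause headed by 'introduced'; c-commands the reflexive within its binding domain — allowed (Principle A).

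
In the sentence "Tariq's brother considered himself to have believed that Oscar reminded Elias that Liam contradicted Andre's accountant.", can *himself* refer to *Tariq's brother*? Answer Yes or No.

*himself* is a reflexive; Principle A requires it to be bound within its binding domain — the matrix clause.
— Tariq's brother: subject of the matrix clause; c-commands the reflexive within its binding domain — allowed (Principle A).

Yes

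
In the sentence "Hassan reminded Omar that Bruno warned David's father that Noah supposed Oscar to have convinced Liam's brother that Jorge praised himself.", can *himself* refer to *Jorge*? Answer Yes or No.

Yes

*himself* is a reflexive; Principle A requires it to be bound within its binding domain — the clause headed by 'praised'.
— Jorge: subject of the clause headed by 'praised'; c-commands the reflexive within its binding domain — allowed (Principle A).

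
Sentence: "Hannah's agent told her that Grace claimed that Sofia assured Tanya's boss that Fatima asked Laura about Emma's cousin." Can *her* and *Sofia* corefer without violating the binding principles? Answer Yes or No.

*Sofia* is an R-expression; Principle C requires it to be free (not bound by any c-commanding expression).
— her: object of the matrix clause; the pronoun c-commands the R-expression — coreference blocked (Principle C).

No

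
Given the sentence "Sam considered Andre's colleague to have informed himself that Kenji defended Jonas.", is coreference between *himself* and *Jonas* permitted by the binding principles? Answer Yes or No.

No

*himself* is a reflexive; Principle A requires it to be bound within its binding domain — the clause headed by 'informed'.
— Jonas: object of the clause headed by 'defended'; does not c-command the reflexive — cannot bind it (Principle A).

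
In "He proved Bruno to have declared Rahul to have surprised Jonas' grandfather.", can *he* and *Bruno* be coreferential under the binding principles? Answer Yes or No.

*Bruno* is an R-expression; Principle C requires it to be free (not bound by any c-commanding expression).
— he: subject of the matrix clause; the pronoun c-commands the R-expression — coreference blocked (Principle C).

No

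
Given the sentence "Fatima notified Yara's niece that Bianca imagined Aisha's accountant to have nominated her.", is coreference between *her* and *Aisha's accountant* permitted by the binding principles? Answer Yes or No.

*her* is a pronoun; Principle B requires it to be free in its binding domain — the clause headed by 'nominated'.
— Aisha's accountant: subject of the clause headed by 'nominated'; c-commands the pronoun within its binding domain — blocked (Principle B).

No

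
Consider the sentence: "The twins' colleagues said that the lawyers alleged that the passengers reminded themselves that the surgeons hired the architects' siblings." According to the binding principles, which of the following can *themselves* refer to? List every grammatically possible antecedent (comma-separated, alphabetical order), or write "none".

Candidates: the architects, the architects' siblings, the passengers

the passengers

*themselves* is a reflexive; Principle A requires it to be bound within its binding domain — the clause headed by 'reminded'.
— the architects: possessor inside the object DP of the clause headed by 'hired'; does not c-command the reflexive — cannot bind it (Principle A).
— the architects' siblings: object of the clause headed by 'hired'; does not c-command the reflexive — cannot bind it (Principle A).
— the passengers: subject of the clause headed by 'reminded'; c-commands the reflexive within its binding domain — allowed (Principle A).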